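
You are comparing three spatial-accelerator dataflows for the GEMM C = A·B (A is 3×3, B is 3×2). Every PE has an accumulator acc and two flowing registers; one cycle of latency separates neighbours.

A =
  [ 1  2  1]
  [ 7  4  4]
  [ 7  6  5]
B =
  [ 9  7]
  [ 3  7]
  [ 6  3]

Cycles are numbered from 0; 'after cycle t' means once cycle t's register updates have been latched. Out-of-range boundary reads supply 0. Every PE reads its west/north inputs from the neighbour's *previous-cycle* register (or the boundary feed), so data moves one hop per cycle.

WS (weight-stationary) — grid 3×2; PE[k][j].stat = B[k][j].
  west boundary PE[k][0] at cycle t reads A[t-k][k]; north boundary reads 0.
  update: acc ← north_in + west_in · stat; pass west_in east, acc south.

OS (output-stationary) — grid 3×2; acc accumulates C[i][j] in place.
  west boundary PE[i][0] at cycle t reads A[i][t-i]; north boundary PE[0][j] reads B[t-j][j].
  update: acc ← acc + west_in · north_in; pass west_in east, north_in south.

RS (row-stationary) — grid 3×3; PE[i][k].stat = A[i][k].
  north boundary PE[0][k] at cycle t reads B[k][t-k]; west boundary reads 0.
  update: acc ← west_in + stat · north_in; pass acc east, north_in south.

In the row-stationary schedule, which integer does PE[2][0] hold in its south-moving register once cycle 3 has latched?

register = 7

RS on a 3×3 grid — tracing PE[2][0] and its feeders:
  t=0 PE[1][0]: acc=0 h=0 v=0
  t=0 PE[2][0]: acc=0 h=0 v=0
  t=1 PE[1][0]: acc=63 h=63 v=9
  t=1 PE[2][0]: acc=0 h=0 v=0
  t=2 PE[1][0]: acc=49 h=49 v=7
  t=2 PE[2][0]: acc=63 h=63 v=9
  t=3 PE[1][0]: acc=0 h=0 v=0
  t=3 PE[2][0]: acc=49 h=49 v=7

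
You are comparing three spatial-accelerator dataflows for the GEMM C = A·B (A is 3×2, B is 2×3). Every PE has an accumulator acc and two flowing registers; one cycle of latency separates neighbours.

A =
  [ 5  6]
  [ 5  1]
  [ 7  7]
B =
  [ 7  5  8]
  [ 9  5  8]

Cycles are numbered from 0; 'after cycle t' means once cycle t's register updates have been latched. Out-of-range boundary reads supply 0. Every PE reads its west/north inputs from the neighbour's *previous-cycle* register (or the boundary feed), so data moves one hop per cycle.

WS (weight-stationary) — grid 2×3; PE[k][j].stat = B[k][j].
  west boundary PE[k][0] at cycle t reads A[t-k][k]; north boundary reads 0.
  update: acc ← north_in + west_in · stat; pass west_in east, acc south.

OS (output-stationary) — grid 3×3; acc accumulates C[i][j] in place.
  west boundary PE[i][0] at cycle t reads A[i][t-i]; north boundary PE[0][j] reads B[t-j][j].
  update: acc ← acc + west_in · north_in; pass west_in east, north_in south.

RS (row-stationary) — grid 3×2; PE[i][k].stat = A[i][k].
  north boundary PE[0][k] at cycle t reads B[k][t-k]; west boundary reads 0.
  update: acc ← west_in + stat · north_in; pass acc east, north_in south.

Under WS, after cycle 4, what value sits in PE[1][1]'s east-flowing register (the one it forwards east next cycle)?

WS on a 2×3 grid — tracing PE[1][1] and its feeders:
  t=0 PE[0][1]: acc=0 h=0 v=0
  t=0 PE[1][0]: acc=0 h=0 v=0
  t=0 PE[1][1]: acc=0 h=0 v=0
  t=1 PE[0][1]: acc=25 h=5 v=25
  t=1 PE[1][0]: acc=89 h=6 v=89
  t=1 PE[1][1]: acc=0 h=0 v=0
  t=2 PE[0][1]: acc=25 h=5 v=25
  t=2 PE[1][0]: acc=44 h=1 v=44
  t=2 PE[1][1]: acc=55 h=6 v=55
  t=3 PE[0][1]: acc=35 h=7 v=35
  t=3 PE[1][0]: acc=112 h=7 v=112
  t=3 PE[1][1]: acc=30 h=1 v=30
  t=4 PE[0][1]: acc=0 h=0 v=0
  t=4 PE[1][0]: acc=0 h=0 v=0
  t=4 PE[1][1]: acc=70 h=7 v=70

register = 7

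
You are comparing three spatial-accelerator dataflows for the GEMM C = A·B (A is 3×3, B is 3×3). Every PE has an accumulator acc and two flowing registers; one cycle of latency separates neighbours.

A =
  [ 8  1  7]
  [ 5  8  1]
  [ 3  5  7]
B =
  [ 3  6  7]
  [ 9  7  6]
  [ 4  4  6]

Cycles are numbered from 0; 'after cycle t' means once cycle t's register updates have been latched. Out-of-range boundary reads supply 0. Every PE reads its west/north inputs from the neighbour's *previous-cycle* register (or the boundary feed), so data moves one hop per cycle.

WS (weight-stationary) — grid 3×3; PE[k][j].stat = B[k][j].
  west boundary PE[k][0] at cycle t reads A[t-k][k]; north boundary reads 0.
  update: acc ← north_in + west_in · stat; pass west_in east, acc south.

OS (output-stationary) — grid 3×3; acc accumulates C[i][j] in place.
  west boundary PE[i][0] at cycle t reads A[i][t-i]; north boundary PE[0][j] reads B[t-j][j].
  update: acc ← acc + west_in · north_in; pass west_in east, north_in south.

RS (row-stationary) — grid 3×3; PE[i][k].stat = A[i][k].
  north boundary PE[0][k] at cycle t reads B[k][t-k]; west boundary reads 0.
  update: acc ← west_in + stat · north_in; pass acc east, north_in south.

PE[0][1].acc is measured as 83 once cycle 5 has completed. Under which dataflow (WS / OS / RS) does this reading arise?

— WS: 3×3; PE[0][1] trace:
  cycle 0: PE[0][1] → acc 0, east 0, south 0
  cycle 1: PE[0][1] → acc 48, east 8, south 48
  cycle 2: PE[0][1] → acc 30, east 5, south 30
  cycle 3: PE[0][1] → acc 18, east 3, south 18
  cycle 4: PE[0][1] → acc 0, east 0, south 0
  cycle 5: PE[0][1] → acc 0, east 0, south 0
— OS: 3×3; PE[0][1] trace:
  cycle 0: PE[0][1] → acc 0, east 0, south 0
  cycle 1: PE[0][1] → acc 48, east 8, south 6
  cycle 2: PE[0][1] → acc 55, east 1, south 7
  cycle 3: PE[0][1] → acc 83, east 7, south 4
  cycle 4: PE[0][1] → acc 83, east 0, south 0
  cycle 5: PE[0][1] → acc 83, east 0, south 0
— RS: 3×3; PE[0][1] trace:
  cycle 0: PE[0][1] → acc 0, east 0, south 0
  cycle 1: PE[0][1] → acc 33, east 33, south 9
  cycle 2: PE[0][1] → acc 55, east 55, south 7
  cycle 3: PE[0][1] → acc 62, east 62, south 6
  cycle 4: PE[0][1] → acc 0, east 0, south 0
  cycle 5: PE[0][1] → acc 0, east 0, south 0

dataflow = OS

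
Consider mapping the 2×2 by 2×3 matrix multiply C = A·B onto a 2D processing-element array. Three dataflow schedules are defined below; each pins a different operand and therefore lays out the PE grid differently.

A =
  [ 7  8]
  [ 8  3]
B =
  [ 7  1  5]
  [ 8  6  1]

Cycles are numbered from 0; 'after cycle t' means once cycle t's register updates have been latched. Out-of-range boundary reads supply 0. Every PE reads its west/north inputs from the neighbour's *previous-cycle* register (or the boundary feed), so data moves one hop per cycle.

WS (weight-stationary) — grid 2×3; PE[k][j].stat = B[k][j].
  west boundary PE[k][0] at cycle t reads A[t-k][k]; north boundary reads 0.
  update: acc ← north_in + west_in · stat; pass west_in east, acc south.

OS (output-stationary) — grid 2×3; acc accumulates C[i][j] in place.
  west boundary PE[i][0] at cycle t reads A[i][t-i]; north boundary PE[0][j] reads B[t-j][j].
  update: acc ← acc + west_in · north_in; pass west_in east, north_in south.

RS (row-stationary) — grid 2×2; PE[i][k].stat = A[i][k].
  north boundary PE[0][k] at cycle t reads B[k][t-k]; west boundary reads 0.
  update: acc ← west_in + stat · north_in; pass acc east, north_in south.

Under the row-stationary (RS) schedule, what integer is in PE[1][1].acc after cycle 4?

PE[1][1].acc = 43

RS 2×2: PE[1][1] cycle-by-cycle (with neighbour feeds):
  t=0 PE[0][1]: acc=0 h=0 v=0
  t=0 PE[1][0]: acc=0 h=0 v=0
  t=0 PE[1][1]: acc=0 h=0 v=0
  t=1 PE[0][1]: acc=113 h=113 v=8
  t=1 PE[1][0]: acc=56 h=56 v=7
  t=1 PE[1][1]: acc=0 h=0 v=0
  t=2 PE[0][1]: acc=55 h=55 v=6
  t=2 PE[1][0]: acc=8 h=8 v=1
  t=2 PE[1][1]: acc=80 h=80 v=8
  t=3 PE[0][1]: acc=43 h=43 v=1
  t=3 PE[1][0]: acc=40 h=40 v=5
  t=3 PE[1][1]: acc=26 h=26 v=6
  t=4 PE[0][1]: acc=0 h=0 v=0
  t=4 PE[1][0]: acc=0 h=0 v=0
  t=4 PE[1][1]: acc=43 h=43 v=1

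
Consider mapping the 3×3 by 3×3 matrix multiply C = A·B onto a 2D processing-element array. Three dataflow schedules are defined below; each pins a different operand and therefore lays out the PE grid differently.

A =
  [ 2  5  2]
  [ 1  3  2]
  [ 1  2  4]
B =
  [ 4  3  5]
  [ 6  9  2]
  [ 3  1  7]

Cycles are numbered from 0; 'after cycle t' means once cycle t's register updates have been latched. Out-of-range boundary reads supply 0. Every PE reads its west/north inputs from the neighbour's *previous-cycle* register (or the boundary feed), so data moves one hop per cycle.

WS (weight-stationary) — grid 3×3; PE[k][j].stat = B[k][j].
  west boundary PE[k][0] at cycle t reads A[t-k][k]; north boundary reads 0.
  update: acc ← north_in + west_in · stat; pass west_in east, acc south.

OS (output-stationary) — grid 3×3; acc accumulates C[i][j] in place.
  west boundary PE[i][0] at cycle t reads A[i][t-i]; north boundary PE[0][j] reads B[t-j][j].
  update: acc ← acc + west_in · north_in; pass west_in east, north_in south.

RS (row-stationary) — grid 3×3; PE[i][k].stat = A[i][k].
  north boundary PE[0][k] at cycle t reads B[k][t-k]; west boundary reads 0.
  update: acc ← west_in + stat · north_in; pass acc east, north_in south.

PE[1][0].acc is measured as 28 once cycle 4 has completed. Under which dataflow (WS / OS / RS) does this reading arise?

WS [3×3] PE[1][0] across cycles:
  [0] (1,0) acc=0 (h:0 v:0)
  [1] (1,0) acc=38 (h:5 v:38)
  [2] (1,0) acc=22 (h:3 v:22)
  [3] (1,0) acc=16 (h:2 v:16)
  [4] (1,0) acc=0 (h:0 v:0)
OS [3×3] PE[1][0] across cycles:
  [0] (1,0) acc=0 (h:0 v:0)
  [1] (1,0) acc=4 (h:1 v:4)
  [2] (1,0) acc=22 (h:3 v:6)
  [3] (1,0) acc=28 (h:2 v:3)
  [4] (1,0) acc=28 (h:0 v:0)
RS [3×3] PE[1][0] across cycles:
  [0] (1,0) acc=0 (h:0 v:0)
  [1] (1,0) acc=4 (h:4 v:4)
  [2] (1,0) acc=3 (h:3 v:3)
  [3] (1,0) acc=5 (h:5 v:5)
  [4] (1,0) acc=0 (h:0 v:0)

dataflow = OS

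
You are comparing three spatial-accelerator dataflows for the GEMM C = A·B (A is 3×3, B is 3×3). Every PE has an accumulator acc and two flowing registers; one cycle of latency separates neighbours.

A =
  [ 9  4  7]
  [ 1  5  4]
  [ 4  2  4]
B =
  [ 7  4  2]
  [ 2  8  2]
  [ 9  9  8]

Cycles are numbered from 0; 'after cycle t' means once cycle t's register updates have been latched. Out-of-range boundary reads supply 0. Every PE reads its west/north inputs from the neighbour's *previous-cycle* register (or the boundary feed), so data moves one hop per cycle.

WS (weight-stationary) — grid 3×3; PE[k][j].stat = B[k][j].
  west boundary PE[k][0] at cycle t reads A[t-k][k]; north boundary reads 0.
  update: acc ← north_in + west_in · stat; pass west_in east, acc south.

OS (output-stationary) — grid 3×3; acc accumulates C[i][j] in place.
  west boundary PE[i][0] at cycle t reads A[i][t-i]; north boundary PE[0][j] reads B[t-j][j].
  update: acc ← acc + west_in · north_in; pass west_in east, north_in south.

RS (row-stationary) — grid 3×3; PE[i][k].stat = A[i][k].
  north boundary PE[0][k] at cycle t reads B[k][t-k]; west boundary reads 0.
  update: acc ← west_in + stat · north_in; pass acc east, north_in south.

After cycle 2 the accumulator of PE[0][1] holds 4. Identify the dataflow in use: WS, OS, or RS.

dataflow = WS

Under WS (3×3), PE[0][1]:
  cycle 0: PE[0][1] → acc 0, east 0, south 0
  cycle 1: PE[0][1] → acc 36, east 9, south 36
  cycle 2: PE[0][1] → acc 4, east 1, south 4
Under OS (3×3), PE[0][1]:
  cycle 0: PE[0][1] → acc 0, east 0, south 0
  cycle 1: PE[0][1] → acc 36, east 9, south 4
  cycle 2: PE[0][1] → acc 68, east 4, south 8
Under RS (3×3), PE[0][1]:
  cycle 0: PE[0][1] → acc 0, east 0, south 0
  cycle 1: PE[0][1] → acc 71, east 71, south 2
  cycle 2: PE[0][1] → acc 68, east 68, south 8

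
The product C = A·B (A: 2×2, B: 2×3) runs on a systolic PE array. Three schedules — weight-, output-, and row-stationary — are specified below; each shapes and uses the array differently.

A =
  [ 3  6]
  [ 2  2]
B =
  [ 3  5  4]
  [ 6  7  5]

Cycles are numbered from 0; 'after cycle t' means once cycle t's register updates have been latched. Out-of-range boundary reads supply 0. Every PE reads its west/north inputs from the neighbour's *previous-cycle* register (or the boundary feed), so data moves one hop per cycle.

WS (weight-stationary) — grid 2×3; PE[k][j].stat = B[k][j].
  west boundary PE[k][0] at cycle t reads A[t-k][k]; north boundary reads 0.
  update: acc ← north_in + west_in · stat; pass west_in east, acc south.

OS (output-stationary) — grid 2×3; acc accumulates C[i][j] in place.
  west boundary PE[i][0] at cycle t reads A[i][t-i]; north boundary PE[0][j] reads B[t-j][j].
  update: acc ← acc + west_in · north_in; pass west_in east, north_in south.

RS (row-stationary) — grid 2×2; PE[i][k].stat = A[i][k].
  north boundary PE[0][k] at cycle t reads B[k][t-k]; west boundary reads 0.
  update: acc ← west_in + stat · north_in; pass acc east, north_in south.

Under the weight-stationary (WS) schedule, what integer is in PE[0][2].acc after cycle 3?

WS (2×3). Following PE[0][2] plus its west/north inputs:
  t=0 PE[0][1]: acc=0 h=0 v=0
  t=0 PE[0][2]: acc=0 h=0 v=0
  t=1 PE[0][1]: acc=15 h=3 v=15
  t=1 PE[0][2]: acc=0 h=0 v=0
  t=2 PE[0][1]: acc=10 h=2 v=10
  t=2 PE[0][2]: acc=12 h=3 v=12
  t=3 PE[0][1]: acc=0 h=0 v=0
  t=3 PE[0][2]: acc=8 h=2 v=8

PE[0][2].acc = 8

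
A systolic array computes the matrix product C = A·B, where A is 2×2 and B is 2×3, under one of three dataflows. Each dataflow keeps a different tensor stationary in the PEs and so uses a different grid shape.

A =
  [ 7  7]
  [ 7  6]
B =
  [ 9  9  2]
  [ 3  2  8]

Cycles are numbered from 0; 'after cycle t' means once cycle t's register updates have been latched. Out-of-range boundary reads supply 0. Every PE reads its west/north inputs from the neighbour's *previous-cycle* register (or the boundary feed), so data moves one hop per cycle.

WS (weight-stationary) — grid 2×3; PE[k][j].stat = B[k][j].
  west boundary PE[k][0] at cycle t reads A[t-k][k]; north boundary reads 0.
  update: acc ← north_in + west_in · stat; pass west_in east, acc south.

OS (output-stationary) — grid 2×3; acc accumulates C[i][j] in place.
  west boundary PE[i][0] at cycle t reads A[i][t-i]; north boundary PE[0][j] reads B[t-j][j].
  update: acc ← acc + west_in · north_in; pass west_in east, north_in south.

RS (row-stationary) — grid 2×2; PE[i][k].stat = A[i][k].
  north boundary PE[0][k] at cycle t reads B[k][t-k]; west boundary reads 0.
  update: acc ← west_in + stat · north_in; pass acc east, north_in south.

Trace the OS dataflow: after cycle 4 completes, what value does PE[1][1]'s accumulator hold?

PE[1][1].acc = 75

Tracing OS — 2×3 array, target PE[1][1]:
  c0 r0c1: 0 / 0 / 0
  c0 r1c0: 0 / 0 / 0
  c0 r1c1: 0 / 0 / 0
  c1 r0c1: 63 / 7 / 9
  c1 r1c0: 63 / 7 / 9
  c1 r1c1: 0 / 0 / 0
  c2 r0c1: 77 / 7 / 2
  c2 r1c0: 81 / 6 / 3
  c2 r1c1: 63 / 7 / 9
  c3 r0c1: 77 / 0 / 0
  c3 r1c0: 81 / 0 / 0
  c3 r1c1: 75 / 6 / 2
  c4 r0c1: 77 / 0 / 0
  c4 r1c0: 81 / 0 / 0
  c4 r1c1: 75 / 0 / 0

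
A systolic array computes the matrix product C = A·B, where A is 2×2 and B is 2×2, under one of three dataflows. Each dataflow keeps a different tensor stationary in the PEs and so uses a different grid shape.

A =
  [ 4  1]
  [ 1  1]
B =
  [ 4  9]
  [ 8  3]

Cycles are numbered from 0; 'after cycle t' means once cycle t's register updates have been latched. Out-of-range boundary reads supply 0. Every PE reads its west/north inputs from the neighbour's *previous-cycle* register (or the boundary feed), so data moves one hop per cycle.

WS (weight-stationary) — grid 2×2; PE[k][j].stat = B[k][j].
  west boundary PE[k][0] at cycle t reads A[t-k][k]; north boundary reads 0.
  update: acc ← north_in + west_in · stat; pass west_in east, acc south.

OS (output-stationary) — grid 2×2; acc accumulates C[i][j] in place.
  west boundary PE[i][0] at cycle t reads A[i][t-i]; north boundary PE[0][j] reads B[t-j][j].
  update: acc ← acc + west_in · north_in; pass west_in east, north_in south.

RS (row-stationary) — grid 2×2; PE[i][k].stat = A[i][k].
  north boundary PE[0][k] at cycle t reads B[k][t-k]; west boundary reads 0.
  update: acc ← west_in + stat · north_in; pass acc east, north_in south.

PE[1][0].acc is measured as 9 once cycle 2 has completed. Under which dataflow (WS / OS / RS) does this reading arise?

dataflow = RS

WS [2×2] PE[1][0] across cycles:
  [0] (1,0) acc=0 (h:0 v:0)
  [1] (1,0) acc=24 (h:1 v:24)
  [2] (1,0) acc=12 (h:1 v:12)
OS [2×2] PE[1][0] across cycles:
  [0] (1,0) acc=0 (h:0 v:0)
  [1] (1,0) acc=4 (h:1 v:4)
  [2] (1,0) acc=12 (h:1 v:8)
RS [2×2] PE[1][0] across cycles:
  [0] (1,0) acc=0 (h:0 v:0)
  [1] (1,0) acc=4 (h:4 v:4)
  [2] (1,0) acc=9 (h:9 v:9)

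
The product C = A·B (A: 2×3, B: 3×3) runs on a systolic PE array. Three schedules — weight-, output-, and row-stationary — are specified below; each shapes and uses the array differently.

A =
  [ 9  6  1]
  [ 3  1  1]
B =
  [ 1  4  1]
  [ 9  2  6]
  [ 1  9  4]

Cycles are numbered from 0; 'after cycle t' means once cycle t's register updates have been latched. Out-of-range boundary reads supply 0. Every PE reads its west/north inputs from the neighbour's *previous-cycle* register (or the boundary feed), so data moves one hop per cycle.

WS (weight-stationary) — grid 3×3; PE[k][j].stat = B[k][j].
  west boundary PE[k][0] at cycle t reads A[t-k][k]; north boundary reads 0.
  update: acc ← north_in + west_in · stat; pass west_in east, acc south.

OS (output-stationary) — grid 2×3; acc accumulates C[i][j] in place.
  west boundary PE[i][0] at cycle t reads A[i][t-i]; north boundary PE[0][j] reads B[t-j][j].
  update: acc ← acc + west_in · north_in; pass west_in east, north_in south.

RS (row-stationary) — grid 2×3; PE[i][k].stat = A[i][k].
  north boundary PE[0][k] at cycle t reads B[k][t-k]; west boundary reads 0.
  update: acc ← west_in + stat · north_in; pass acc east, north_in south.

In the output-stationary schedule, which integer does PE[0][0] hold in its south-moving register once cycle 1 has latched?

OS 2×3: PE[0][0] cycle-by-cycle (with neighbour feeds):
  @0  [0,0]  acc 9  |  →9  ↓1
  @1  [0,0]  acc 63  |  →6  ↓9

register = 9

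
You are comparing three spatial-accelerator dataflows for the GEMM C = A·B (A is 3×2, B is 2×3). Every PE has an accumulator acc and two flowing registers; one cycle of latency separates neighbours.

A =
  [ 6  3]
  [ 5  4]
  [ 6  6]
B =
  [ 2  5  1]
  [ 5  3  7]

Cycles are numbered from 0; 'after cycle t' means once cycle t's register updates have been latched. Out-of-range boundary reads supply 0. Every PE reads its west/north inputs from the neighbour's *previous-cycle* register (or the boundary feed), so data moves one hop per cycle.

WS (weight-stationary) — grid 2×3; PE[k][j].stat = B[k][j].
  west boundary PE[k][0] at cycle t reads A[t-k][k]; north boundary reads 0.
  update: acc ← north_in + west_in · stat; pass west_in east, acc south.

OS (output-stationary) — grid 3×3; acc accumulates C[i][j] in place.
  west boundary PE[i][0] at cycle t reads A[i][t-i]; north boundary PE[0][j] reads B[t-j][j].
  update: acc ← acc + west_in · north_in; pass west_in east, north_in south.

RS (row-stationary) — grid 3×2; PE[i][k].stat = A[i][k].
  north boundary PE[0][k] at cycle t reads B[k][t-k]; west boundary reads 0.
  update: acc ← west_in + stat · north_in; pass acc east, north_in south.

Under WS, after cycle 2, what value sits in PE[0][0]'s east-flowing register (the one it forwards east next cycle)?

register = 6

Tracing WS — 2×3 array, target PE[0][0]:
  c0 r0c0: 12 / 6 / 12
  c1 r0c0: 10 / 5 / 10
  c2 r0c0: 12 / 6 / 12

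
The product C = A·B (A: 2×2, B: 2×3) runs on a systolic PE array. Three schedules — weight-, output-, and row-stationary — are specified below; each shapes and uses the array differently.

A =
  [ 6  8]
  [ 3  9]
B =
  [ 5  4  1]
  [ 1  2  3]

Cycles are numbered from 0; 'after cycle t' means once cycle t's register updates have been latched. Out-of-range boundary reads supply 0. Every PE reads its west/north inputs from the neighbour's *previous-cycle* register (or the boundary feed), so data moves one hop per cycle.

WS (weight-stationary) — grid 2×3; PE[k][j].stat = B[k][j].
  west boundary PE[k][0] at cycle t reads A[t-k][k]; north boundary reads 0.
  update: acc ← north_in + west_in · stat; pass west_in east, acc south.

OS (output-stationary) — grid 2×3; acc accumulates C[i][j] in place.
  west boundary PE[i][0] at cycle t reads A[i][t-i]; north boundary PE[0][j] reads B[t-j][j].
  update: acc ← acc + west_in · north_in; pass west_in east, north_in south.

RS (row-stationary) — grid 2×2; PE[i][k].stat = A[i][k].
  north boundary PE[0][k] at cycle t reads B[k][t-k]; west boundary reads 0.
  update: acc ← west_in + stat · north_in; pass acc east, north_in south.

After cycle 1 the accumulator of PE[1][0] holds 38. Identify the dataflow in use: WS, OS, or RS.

WS [2×3] PE[1][0] across cycles:
  after 0 — PE[1][0] acc=0, pass-E 0, pass-S 0
  after 1 — PE[1][0] acc=38, pass-E 8, pass-S 38
OS [2×3] PE[1][0] across cycles:
  after 0 — PE[1][0] acc=0, pass-E 0, pass-S 0
  after 1 — PE[1][0] acc=15, pass-E 3, pass-S 5
RS [2×2] PE[1][0] across cycles:
  after 0 — PE[1][0] acc=0, pass-E 0, pass-S 0
  after 1 — PE[1][0] acc=15, pass-E 15, pass-S 5

dataflow = WS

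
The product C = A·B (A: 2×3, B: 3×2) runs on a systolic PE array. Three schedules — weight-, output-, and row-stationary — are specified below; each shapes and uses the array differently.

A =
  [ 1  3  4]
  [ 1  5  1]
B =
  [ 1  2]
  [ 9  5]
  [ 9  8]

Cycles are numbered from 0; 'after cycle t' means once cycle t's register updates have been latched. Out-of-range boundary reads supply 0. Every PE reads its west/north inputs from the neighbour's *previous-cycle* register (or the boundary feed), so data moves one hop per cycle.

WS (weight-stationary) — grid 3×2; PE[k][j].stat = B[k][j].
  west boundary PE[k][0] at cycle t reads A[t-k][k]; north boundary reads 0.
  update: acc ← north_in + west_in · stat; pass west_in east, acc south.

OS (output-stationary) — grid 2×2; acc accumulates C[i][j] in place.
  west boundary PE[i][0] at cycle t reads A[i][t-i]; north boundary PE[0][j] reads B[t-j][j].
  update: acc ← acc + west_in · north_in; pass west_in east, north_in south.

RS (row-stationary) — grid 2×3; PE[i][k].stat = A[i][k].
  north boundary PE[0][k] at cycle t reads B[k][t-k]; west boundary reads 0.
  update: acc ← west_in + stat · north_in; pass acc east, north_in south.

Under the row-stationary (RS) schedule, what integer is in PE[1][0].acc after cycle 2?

PE[1][0].acc = 2

RS (2×3). Following PE[1][0] plus its west/north inputs:
  @0  [0,0]  acc 1  |  →1  ↓1
  @0  [1,0]  acc 0  |  →0  ↓0
  @1  [0,0]  acc 2  |  →2  ↓2
  @1  [1,0]  acc 1  |  →1  ↓1
  @2  [0,0]  acc 0  |  →0  ↓0
  @2  [1,0]  acc 2  |  →2  ↓2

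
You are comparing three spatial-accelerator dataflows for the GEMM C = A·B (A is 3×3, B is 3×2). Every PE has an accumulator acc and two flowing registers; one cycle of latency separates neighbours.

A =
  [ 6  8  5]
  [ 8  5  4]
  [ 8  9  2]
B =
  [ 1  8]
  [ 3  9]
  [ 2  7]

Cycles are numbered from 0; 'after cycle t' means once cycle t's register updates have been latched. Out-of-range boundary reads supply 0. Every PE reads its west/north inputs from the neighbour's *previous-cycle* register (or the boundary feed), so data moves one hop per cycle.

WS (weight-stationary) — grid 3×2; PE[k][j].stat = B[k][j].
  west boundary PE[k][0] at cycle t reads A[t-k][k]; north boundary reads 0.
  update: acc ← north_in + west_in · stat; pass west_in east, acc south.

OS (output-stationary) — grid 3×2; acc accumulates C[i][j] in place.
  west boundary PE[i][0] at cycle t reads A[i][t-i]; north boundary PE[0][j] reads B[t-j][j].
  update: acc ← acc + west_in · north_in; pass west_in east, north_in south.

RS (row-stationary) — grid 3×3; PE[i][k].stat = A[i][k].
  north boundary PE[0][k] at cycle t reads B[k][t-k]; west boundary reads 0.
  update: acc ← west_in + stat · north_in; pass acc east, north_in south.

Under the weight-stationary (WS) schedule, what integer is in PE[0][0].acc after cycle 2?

WS (3×2). Following PE[0][0] plus its west/north inputs:
  cycle 0: PE[0][0] → acc 6, east 6, south 6
  cycle 1: PE[0][0] → acc 8, east 8, south 8
  cycle 2: PE[0][0] → acc 8, east 8, south 8

PE[0][0].acc = 8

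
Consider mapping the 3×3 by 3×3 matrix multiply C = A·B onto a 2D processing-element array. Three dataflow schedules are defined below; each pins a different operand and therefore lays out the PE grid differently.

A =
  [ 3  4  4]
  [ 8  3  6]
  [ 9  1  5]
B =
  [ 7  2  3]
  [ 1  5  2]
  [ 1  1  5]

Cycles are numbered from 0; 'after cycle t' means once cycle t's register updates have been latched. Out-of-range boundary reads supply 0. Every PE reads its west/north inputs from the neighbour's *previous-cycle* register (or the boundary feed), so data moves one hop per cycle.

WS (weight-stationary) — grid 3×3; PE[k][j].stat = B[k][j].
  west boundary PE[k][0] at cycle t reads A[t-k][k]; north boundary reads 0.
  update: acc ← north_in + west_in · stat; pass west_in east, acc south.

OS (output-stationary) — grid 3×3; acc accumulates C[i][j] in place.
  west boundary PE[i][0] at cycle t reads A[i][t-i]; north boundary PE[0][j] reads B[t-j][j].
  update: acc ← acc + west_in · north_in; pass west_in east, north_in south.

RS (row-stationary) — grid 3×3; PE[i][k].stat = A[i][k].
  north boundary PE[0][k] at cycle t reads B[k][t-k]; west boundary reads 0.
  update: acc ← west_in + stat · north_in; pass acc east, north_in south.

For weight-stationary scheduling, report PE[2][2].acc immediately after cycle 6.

PE[2][2].acc = 54

WS 3×3: PE[2][2] cycle-by-cycle (with neighbour feeds):
  step 0 · PE1,2: acc=0; fwd→0 fwd↓0
  step 0 · PE2,1: acc=0; fwd→0 fwd↓0
  step 0 · PE2,2: acc=0; fwd→0 fwd↓0
  step 1 · PE1,2: acc=0; fwd→0 fwd↓0
  step 1 · PE2,1: acc=0; fwd→0 fwd↓0
  step 1 · PE2,2: acc=0; fwd→0 fwd↓0
  step 2 · PE1,2: acc=0; fwd→0 fwd↓0
  step 2 · PE2,1: acc=0; fwd→0 fwd↓0
  step 2 · PE2,2: acc=0; fwd→0 fwd↓0
  step 3 · PE1,2: acc=17; fwd→4 fwd↓17
  step 3 · PE2,1: acc=30; fwd→4 fwd↓30
  step 3 · PE2,2: acc=0; fwd→0 fwd↓0
  step 4 · PE1,2: acc=30; fwd→3 fwd↓30
  step 4 · PE2,1: acc=37; fwd→6 fwd↓37
  step 4 · PE2,2: acc=37; fwd→4 fwd↓37
  step 5 · PE1,2: acc=29; fwd→1 fwd↓29
  step 5 · PE2,1: acc=28; fwd→5 fwd↓28
  step 5 · PE2,2: acc=60; fwd→6 fwd↓60
  step 6 · PE1,2: acc=0; fwd→0 fwd↓0
  step 6 · PE2,1: acc=0; fwd→0 fwd↓0
  step 6 · PE2,2: acc=54; fwd→5 fwd↓54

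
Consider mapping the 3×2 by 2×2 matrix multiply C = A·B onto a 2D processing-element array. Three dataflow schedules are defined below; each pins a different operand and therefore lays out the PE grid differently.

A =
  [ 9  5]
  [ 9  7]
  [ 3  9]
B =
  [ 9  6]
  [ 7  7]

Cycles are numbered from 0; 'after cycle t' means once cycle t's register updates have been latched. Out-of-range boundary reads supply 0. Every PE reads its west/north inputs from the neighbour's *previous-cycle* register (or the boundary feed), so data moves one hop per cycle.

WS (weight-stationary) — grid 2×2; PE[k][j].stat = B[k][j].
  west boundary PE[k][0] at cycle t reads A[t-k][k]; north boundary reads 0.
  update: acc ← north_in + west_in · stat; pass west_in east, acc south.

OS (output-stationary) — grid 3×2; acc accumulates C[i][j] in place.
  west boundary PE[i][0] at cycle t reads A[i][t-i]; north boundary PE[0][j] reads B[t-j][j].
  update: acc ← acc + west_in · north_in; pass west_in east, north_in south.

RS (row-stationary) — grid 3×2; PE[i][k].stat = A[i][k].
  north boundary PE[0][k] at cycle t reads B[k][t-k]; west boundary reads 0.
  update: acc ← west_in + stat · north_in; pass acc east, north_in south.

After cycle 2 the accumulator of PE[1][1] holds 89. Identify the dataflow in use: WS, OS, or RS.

dataflow = WS

— WS: 2×2; PE[1][1] trace:
  step 0 · PE1,1: acc=0; fwd→0 fwd↓0
  step 1 · PE1,1: acc=0; fwd→0 fwd↓0
  step 2 · PE1,1: acc=89; fwd→5 fwd↓89
— OS: 3×2; PE[1][1] trace:
  step 0 · PE1,1: acc=0; fwd→0 fwd↓0
  step 1 · PE1,1: acc=0; fwd→0 fwd↓0
  step 2 · PE1,1: acc=54; fwd→9 fwd↓6
— RS: 3×2; PE[1][1] trace:
  step 0 · PE1,1: acc=0; fwd→0 fwd↓0
  step 1 · PE1,1: acc=0; fwd→0 fwd↓0
  step 2 · PE1,1: acc=130; fwd→130 fwd↓7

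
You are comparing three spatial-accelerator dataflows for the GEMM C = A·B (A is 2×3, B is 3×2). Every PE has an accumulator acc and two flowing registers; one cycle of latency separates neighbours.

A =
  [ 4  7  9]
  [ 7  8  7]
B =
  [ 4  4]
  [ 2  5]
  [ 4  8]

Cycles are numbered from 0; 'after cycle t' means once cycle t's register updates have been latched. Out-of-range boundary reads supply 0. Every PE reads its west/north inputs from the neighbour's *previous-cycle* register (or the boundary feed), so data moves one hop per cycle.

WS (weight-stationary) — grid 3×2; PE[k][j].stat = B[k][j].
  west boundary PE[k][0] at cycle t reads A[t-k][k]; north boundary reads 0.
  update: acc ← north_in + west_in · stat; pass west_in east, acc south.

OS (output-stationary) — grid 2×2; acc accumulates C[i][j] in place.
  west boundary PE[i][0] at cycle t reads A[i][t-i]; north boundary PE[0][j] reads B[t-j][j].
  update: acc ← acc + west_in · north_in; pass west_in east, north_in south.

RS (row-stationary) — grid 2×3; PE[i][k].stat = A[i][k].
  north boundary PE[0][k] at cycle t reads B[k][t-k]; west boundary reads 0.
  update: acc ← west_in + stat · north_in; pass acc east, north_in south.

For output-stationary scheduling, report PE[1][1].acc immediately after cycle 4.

PE[1][1].acc = 124

OS 2×2: PE[1][1] cycle-by-cycle (with neighbour feeds):
  cycle 0: PE[0][1] → acc 0, east 0, south 0
  cycle 0: PE[1][0] → acc 0, east 0, south 0
  cycle 0: PE[1][1] → acc 0, east 0, south 0
  cycle 1: PE[0][1] → acc 16, east 4, south 4
  cycle 1: PE[1][0] → acc 28, east 7, south 4
  cycle 1: PE[1][1] → acc 0, east 0, south 0
  cycle 2: PE[0][1] → acc 51, east 7, south 5
  cycle 2: PE[1][0] → acc 44, east 8, south 2
  cycle 2: PE[1][1] → acc 28, east 7, south 4
  cycle 3: PE[0][1] → acc 123, east 9, south 8
  cycle 3: PE[1][0] → acc 72, east 7, south 4
  cycle 3: PE[1][1] → acc 68, east 8, south 5
  cycle 4: PE[0][1] → acc 123, east 0, south 0
  cycle 4: PE[1][0] → acc 72, east 0, south 0
  cycle 4: PE[1][1] → acc 124, east 7, south 8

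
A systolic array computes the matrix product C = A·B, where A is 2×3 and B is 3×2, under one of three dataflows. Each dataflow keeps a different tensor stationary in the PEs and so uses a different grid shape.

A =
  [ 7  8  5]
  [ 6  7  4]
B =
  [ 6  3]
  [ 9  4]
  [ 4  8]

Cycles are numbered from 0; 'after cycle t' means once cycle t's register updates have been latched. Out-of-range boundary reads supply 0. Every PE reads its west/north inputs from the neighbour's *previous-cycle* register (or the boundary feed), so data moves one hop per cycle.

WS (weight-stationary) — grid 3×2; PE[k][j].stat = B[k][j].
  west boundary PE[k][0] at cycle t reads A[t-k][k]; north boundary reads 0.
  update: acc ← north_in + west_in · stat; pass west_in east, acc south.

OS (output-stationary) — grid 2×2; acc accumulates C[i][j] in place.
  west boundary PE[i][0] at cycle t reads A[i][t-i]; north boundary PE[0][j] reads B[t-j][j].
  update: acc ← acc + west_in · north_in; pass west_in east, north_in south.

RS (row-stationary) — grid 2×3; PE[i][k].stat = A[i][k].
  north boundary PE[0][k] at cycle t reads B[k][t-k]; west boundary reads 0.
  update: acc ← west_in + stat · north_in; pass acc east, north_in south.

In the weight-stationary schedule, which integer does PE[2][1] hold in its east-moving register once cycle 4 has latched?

WS on a 3×2 grid — tracing PE[2][1] and its feeders:
  step 0 · PE1,1: acc=0; fwd→0 fwd↓0
  step 0 · PE2,0: acc=0; fwd→0 fwd↓0
  step 0 · PE2,1: acc=0; fwd→0 fwd↓0
  step 1 · PE1,1: acc=0; fwd→0 fwd↓0
  step 1 · PE2,0: acc=0; fwd→0 fwd↓0
  step 1 · PE2,1: acc=0; fwd→0 fwd↓0
  step 2 · PE1,1: acc=53; fwd→8 fwd↓53
  step 2 · PE2,0: acc=134; fwd→5 fwd↓134
  step 2 · PE2,1: acc=0; fwd→0 fwd↓0
  step 3 · PE1,1: acc=46; fwd→7 fwd↓46
  step 3 · PE2,0: acc=115; fwd→4 fwd↓115
  step 3 · PE2,1: acc=93; fwd→5 fwd↓93
  step 4 · PE1,1: acc=0; fwd→0 fwd↓0
  step 4 · PE2,0: acc=0; fwd→0 fwd↓0
  step 4 · PE2,1: acc=78; fwd→4 fwd↓78

register = 4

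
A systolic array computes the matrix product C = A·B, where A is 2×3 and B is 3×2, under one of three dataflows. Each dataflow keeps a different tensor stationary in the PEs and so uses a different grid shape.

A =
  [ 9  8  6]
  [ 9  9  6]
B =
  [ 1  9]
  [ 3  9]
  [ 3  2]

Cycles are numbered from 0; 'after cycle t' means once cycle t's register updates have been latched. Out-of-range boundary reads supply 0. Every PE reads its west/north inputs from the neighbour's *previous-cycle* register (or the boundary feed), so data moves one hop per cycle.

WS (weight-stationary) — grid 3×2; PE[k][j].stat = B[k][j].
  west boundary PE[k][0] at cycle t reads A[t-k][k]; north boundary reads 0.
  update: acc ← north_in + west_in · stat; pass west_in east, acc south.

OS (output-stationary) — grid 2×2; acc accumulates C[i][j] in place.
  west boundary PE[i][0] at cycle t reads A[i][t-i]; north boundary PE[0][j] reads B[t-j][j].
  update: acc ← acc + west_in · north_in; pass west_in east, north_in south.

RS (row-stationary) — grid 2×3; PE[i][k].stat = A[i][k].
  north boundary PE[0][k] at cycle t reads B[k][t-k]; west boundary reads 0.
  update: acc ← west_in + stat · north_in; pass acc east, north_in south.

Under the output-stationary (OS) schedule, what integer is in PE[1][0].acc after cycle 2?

PE[1][0].acc = 36

Tracing OS — 2×2 array, target PE[1][0]:
  c0 r0c0: 9 / 9 / 1
  c0 r1c0: 0 / 0 / 0
  c1 r0c0: 33 / 8 / 3
  c1 r1c0: 9 / 9 / 1
  c2 r0c0: 51 / 6 / 3
  c2 r1c0: 36 / 9 / 3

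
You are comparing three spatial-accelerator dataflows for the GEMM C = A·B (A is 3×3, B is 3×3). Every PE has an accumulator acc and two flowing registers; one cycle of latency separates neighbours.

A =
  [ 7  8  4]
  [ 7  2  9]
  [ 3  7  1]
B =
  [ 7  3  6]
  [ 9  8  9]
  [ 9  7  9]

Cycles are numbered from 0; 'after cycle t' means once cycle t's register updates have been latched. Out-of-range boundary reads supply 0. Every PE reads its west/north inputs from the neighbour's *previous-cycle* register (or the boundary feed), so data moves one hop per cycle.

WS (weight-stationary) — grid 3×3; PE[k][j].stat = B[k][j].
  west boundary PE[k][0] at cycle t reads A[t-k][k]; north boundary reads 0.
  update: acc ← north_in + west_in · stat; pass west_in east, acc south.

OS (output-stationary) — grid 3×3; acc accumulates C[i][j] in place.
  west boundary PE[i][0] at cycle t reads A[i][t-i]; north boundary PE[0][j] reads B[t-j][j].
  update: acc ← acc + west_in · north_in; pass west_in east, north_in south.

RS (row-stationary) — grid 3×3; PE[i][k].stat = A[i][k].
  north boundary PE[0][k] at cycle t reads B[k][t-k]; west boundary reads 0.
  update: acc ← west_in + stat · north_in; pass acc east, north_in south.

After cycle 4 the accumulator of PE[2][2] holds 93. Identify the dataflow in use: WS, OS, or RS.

dataflow = RS

— WS: 3×3; PE[2][2] trace:
  0: (2,2).acc=0  regs=<0,0>
  1: (2,2).acc=0  regs=<0,0>
  2: (2,2).acc=0  regs=<0,0>
  3: (2,2).acc=0  regs=<0,0>
  4: (2,2).acc=150  regs=<4,150>
— OS: 3×3; PE[2][2] trace:
  0: (2,2).acc=0  regs=<0,0>
  1: (2,2).acc=0  regs=<0,0>
  2: (2,2).acc=0  regs=<0,0>
  3: (2,2).acc=0  regs=<0,0>
  4: (2,2).acc=18  regs=<3,6>
— RS: 3×3; PE[2][2] trace:
  0: (2,2).acc=0  regs=<0,0>
  1: (2,2).acc=0  regs=<0,0>
  2: (2,2).acc=0  regs=<0,0>
  3: (2,2).acc=0  regs=<0,0>
  4: (2,2).acc=93  regs=<93,9>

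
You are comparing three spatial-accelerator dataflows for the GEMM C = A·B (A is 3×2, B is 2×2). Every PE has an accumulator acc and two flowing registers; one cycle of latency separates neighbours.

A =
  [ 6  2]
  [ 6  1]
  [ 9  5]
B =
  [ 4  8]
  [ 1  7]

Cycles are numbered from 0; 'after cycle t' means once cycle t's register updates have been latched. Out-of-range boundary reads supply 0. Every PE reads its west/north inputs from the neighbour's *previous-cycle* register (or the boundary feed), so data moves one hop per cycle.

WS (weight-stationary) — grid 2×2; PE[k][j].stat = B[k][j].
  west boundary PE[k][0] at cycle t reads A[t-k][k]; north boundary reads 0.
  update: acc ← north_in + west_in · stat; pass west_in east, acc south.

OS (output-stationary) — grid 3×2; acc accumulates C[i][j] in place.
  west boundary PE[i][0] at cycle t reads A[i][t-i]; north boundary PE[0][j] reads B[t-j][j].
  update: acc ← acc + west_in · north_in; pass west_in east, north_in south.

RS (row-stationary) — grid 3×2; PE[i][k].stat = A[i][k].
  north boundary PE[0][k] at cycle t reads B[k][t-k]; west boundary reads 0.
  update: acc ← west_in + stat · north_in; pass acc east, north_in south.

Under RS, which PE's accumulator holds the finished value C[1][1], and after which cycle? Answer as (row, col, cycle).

RS — PE[1][1] is where C[1][1] collects:
  c0 r1c1: 0 / 0 / 0
  c1 r1c1: 0 / 0 / 0
  c2 r1c1: 25 / 25 / 1
  c3 r1c1: 55 / 55 / 7

(row, col, cycle) = (1, 1, 3)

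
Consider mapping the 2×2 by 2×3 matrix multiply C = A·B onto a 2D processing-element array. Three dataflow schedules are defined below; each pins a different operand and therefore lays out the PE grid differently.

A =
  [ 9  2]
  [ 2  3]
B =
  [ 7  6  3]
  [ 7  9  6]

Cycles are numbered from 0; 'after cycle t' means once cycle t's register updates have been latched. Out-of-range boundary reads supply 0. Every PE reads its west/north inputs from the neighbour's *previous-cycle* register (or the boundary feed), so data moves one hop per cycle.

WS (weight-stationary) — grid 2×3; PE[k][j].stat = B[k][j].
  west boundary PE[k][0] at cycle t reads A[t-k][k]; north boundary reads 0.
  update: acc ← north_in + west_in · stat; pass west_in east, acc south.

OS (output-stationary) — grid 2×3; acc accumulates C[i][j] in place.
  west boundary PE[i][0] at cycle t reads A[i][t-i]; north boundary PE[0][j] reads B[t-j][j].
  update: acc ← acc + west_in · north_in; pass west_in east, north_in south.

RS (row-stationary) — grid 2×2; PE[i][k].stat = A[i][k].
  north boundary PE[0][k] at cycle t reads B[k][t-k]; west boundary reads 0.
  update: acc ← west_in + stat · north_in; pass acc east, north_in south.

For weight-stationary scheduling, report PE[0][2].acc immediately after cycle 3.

PE[0][2].acc = 6

WS on a 2×3 grid — tracing PE[0][2] and its feeders:
  @0  [0,1]  acc 0  |  →0  ↓0
  @0  [0,2]  acc 0  |  →0  ↓0
  @1  [0,1]  acc 54  |  →9  ↓54
  @1  [0,2]  acc 0  |  →0  ↓0
  @2  [0,1]  acc 12  |  →2  ↓12
  @2  [0,2]  acc 27  |  →9  ↓27
  @3  [0,1]  acc 0  |  →0  ↓0
  @3  [0,2]  acc 6  |  →2  ↓6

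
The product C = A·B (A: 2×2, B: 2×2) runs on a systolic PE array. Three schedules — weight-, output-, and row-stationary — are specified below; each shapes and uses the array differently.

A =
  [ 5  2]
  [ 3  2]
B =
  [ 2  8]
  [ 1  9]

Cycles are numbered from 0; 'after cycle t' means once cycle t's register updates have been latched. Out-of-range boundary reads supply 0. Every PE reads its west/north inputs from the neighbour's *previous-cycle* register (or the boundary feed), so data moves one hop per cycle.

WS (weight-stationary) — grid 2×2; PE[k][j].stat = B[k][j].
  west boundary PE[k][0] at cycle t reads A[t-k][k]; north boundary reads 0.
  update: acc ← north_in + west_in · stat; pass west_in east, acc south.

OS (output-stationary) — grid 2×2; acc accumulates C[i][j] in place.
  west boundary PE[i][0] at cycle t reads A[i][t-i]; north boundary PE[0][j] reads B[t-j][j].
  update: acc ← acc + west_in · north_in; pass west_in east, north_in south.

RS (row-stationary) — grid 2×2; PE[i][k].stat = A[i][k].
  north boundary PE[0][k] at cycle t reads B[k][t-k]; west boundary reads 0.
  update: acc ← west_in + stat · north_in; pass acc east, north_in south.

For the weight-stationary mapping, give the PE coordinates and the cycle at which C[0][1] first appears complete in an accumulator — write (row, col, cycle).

Under WS, C[0][1] lands at PE[1][1]:
  after 0 — PE[1][1] acc=0, pass-E 0, pass-S 0
  after 1 — PE[1][1] acc=0, pass-E 0, pass-S 0
  after 2 — PE[1][1] acc=58, pass-E 2, pass-S 58

(row, col, cycle) = (1, 1, 2)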